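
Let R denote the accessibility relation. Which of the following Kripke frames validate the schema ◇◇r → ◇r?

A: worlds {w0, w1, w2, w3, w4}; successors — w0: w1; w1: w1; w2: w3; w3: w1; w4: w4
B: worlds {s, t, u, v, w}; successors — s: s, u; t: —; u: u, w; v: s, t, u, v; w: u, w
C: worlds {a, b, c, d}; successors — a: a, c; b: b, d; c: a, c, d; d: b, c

The schema corresponds to transitivity: ∀x ∀y ∀z (Rxy ∧ Ryz → Rxz).
A: fails — Rw2w3 and Rw3w1 but not Rw2w1.
B: fails — Rvu and Ruw but not Rvw.
C: fails — Rcd and Rdb but not Rcb.
Valid on no frame.

none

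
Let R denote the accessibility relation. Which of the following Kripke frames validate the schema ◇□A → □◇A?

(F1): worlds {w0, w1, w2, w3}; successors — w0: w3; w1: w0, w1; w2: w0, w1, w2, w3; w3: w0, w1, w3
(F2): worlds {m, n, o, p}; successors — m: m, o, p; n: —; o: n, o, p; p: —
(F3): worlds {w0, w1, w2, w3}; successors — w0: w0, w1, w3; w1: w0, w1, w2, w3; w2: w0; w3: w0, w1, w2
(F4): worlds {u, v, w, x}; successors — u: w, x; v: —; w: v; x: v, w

(F3)

The schema corresponds to convergence: ∀x ∀y ∀z (Rxy ∧ Rxz → ∃w (Ryw ∧ Rzw)).
(F1): fails — Rw1w1 and Rw1w0 but w1 and w0 have no common successor.
(F2): fails — Rmo and Rmp but o and p have no common successor.
(F3): condition met.
(F4): fails — Rwv and Rwv but v and v have no common successor.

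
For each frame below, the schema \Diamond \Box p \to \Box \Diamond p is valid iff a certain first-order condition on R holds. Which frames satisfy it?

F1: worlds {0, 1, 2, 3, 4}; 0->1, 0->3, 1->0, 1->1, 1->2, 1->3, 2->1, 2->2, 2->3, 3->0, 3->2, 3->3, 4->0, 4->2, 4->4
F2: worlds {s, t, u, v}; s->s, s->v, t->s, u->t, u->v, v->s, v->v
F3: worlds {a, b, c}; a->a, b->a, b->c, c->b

Frame correspondent (Sahlqvist): \forall x \forall y \forall z (Rxy \wedge Rxz \to \exists w (Ryw \wedge Rzw)) — i.e. convergence.
F1: fails — R40 and R44 but 0 and 4 have no common successor.
F2: holds.
F3: fails — Rba and Rbc but a and c have no common successor.
Valid on: F2.

F2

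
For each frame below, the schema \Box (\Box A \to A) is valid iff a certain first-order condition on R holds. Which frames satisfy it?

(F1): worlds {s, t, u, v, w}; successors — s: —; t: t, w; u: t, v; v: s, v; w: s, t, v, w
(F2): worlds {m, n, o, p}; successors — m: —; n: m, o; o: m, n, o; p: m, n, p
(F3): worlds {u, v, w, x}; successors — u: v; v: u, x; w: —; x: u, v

The schema corresponds to shift-reflexivity: \forall x \forall y (Rxy \to Ryy).
(F1): fails — Rvs but not Rss.
(F2): fails — Ron but not Rnn.
(F3): fails — Ruv but not Rvv.
Valid on no frame.

none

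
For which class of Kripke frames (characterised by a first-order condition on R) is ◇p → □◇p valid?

The Euclidean property

This is the 5 axiom.
Its frame correspondent is the Euclidean property — ∀x ∀y ∀z (Rxy ∧ Rxz → Ryz).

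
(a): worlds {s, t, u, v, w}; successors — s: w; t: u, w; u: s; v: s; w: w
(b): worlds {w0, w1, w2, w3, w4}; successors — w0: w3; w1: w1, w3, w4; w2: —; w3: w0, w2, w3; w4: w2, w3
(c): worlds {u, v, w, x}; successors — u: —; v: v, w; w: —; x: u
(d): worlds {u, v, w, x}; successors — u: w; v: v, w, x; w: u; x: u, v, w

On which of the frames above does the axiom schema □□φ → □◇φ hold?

The schema corresponds to a generalized confluence (Geach) condition: ∀x ∀z (xRz → ∃w (xR²w ∧ zRw)).
(a): ✓.
(b): fails — w3Rw2 but no w with w3R²w and w2Rw.
(c): fails — vRw but no t with vR²t and wRt.
(d): ✓.

(a), (d)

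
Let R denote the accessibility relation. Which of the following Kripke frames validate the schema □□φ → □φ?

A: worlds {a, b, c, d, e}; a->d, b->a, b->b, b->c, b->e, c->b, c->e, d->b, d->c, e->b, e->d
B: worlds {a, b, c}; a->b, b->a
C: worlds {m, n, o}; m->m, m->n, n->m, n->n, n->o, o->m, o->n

Frame correspondent (Sahlqvist): ∀x ∀y (Rxy → ∃z (Rxz ∧ Rzy)) — i.e. density.
A: fails — Red but no z with Rez and Rzd.
B: fails — Rab but no z with Raz and Rzb.
C: satisfies the condition.

C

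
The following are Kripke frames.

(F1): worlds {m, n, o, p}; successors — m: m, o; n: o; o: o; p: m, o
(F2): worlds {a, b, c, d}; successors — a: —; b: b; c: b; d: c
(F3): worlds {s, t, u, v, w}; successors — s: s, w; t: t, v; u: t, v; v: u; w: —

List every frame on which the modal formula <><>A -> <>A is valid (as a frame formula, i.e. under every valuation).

(F1)

This is the axiom for transitivity; its first-order frame correspondent is forall x forall y forall z (Rxy & Ryz -> Rxz).
(F1): satisfies the condition.
(F2): fails — Rdc and Rcb but not Rdb.
(F3): fails — Ruv and Rvu but not Ruu.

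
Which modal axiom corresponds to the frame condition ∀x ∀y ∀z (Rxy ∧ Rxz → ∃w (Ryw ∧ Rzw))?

A defining formula is ◇□q → □◇q (the .2 axiom).

◇□q → □◇q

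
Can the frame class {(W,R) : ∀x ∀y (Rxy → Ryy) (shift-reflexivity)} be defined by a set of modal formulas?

Yes, by □(□r → r)

Yes: it is shift-reflexivity, defined by the T□ schema □(□r → r).
Suppose □(□r→r) is valid. Take Rxy and set V(r)={w : Ryw}. Then at y, □r holds; since □(□r→r) at x, □r→r at y, so r at y, i.e. Ryy.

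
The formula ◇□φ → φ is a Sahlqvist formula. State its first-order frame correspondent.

symmetry: ∀x ∀y (Rxy → Ryx)

This is a form of the B axiom.
It corresponds to symmetry: ∀x ∀y (Rxy → Ryx).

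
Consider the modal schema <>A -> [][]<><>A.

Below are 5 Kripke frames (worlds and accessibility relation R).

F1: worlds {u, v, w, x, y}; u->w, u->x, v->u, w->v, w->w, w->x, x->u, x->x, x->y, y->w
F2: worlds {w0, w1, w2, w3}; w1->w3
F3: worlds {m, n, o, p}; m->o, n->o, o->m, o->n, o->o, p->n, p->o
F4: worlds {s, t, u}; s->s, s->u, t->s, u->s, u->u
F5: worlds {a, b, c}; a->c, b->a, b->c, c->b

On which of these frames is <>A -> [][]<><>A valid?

Frame correspondent (Sahlqvist): forall x forall y forall z ((xRy & x R^2 z) -> exists w (y = w & z R^2 w)) — i.e. a generalized confluence (Geach) condition.
F1: fails — wRv, wR²v but no t with v=t and vR²t.
F2: ✓.
F3: ✓.
F4: ✓.
F5: fails — bRa, bR²b but no w with a=w and bR²w.

F2, F3, F4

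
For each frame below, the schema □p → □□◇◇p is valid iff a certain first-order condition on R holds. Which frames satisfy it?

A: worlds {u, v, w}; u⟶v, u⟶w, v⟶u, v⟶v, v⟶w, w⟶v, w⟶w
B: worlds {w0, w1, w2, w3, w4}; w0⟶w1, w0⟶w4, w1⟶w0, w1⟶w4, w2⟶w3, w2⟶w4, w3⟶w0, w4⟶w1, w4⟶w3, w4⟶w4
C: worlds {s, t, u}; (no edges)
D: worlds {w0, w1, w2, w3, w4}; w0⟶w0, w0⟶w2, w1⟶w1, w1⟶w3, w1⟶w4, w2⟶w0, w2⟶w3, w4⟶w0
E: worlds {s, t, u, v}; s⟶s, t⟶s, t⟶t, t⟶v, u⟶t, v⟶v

The schema corresponds to a generalized confluence (Geach) condition: ∀x ∀z (xR²z → ∃w (xRw ∧ zR²w)).
A: condition met.
B: fails — w3R²w1 but no w with w3Rw and w1R²w.
C: condition met.
D: fails — w0R²w3 but no w with w0Rw and w3R²w.
E: fails — uR²s but no w with uRw and sR²w.
Valid on: A, C.

A, C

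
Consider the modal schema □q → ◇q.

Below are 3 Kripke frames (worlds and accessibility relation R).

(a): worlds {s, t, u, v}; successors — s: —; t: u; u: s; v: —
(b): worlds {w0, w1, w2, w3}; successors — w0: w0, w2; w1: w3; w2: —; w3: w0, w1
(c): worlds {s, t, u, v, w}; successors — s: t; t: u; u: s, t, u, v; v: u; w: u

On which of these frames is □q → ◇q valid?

The schema corresponds to seriality: ∀x ∃y Rxy.
(a): fails — world s has no successor.
(b): fails — world w2 has no successor.
(c): condition met.
Valid on: (c).

(c)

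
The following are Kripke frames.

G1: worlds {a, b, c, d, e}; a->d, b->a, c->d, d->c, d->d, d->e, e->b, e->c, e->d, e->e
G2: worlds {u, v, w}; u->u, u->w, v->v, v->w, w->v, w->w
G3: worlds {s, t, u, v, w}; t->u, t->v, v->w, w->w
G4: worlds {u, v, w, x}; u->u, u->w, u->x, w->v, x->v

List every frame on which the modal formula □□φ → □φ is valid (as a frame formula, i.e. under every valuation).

G2

Frame correspondent (Sahlqvist): ∀x ∀y (Rxy → ∃z (Rxz ∧ Rzy)) — i.e. density.
G1: fails — Rba but no z with Rbz and Rza.
G2: condition met.
G3: fails — Rtu but no z with Rtz and Rzu.
G4: fails — Rwv but no z with Rwz and Rzv.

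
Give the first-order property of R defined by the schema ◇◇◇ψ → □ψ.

∀x ∀y ∀z ((xR³y ∧ xRz) → ∃w (y = w ∧ z = w))

This is a Sahlqvist (Geach-type) schema ◇^3□^0ψ → □^1◇^0ψ.
Minimal-valuation argument: fix x; take any y with xR^3y and any z with xR^1z. Set V(ψ) to the set of worlds R-reachable from y in exactly 0 steps. Then □^0ψ holds at y, so the antecedent holds at x; validity forces ◇^0ψ at z, giving a w with zR^0w and yR^0w.
First-order correspondent: ∀x ∀y ∀z ((xR³y ∧ xRz) → ∃w (y = w ∧ z = w)).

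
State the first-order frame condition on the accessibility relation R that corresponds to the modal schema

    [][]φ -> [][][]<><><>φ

forall x forall z (x R^3 z -> exists w (x R^2 w & z R^3 w))

This is a Sahlqvist (Geach-type) schema ◇^0□^2φ → □^3◇^3φ.
Minimal-valuation argument: fix x; take any y with xR^0y and any z with xR^3z. Set V(φ) to the set of worlds R-reachable from y in exactly 2 steps. Then □^2φ holds at y, so the antecedent holds at x; validity forces ◇^3φ at z, giving a w with zR^3w and yR^2w.
First-order correspondent: forall x forall z (x R^3 z -> exists w (x R^2 w & z R^3 w)).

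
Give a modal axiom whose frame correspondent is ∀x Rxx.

□s → s

This is reflexivity; the standard corresponding axiom is T: □s → s.
Suppose □s→s is valid. At any x set V(s)={w : Rxw}. Then □s holds at x, so s holds at x, i.e. Rxx.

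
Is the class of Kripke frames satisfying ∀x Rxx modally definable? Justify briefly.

Definable; □r → r defines it

This is a Sahlqvist condition; the T axiom □r → r defines it.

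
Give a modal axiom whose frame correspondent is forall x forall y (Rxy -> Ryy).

This is shift-reflexivity; the standard corresponding axiom is T□: □(□ψ → ψ).
Suppose □(□ψ→ψ) is valid. Take Rxy and set V(ψ)={w : Ryw}. Then at y, □ψ holds; since □(□ψ→ψ) at x, □ψ→ψ at y, so ψ at y, i.e. Ryy.

□(□ψ → ψ)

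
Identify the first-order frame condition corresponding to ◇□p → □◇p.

This schema is the .2 axiom.
It corresponds to convergence: ∀x ∀y ∀z (Rxy ∧ Rxz → ∃w (Ryw ∧ Rzw)).

Convergence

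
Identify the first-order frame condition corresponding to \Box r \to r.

Suppose □r→r is valid. At any x set V(r)={w : Rxw}. Then □r holds at x, so r holds at x, i.e. Rxx.
Conversely, on a frame with reflexivity the schema holds at every world under every valuation.
Frame condition: \forall x Rxx.

reflexivity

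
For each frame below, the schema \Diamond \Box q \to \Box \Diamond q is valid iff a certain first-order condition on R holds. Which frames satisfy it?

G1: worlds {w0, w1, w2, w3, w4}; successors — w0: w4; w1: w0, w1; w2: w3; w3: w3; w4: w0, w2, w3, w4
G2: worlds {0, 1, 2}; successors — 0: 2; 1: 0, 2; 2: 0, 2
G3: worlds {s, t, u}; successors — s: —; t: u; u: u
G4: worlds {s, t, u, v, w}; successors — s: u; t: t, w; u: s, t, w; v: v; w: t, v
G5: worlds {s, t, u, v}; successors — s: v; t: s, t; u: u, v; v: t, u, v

This is the axiom for convergence; its first-order frame correspondent is \forall x \forall y \forall z (Rxy \wedge Rxz \to \exists w (Ryw \wedge Rzw)).
G1: fails — Rw1w1 and Rw1w0 but w1 and w0 have no common successor.
G2: holds.
G3: holds.
G4: fails — Ruw and Rus but w and s have no common successor.
G5: fails — Rts and Rtt but s and t have no common successor.
Valid on: G2, G3.

G2, G3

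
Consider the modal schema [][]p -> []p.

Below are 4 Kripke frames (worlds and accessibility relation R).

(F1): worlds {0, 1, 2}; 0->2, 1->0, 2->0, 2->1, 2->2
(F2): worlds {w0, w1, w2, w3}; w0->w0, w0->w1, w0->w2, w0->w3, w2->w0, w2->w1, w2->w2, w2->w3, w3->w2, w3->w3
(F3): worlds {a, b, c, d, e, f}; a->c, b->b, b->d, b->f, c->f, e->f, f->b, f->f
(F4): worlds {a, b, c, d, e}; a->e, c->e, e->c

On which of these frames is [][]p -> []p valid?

(F2)

The schema corresponds to density: forall x forall y (Rxy -> exists z (Rxz & Rzy)).
(F1): fails — R10 but no z with R1z and Rz0.
(F2): holds.
(F3): fails — Rac but no z with Raz and Rzc.
(F4): fails — Rec but no z with Rez and Rzc.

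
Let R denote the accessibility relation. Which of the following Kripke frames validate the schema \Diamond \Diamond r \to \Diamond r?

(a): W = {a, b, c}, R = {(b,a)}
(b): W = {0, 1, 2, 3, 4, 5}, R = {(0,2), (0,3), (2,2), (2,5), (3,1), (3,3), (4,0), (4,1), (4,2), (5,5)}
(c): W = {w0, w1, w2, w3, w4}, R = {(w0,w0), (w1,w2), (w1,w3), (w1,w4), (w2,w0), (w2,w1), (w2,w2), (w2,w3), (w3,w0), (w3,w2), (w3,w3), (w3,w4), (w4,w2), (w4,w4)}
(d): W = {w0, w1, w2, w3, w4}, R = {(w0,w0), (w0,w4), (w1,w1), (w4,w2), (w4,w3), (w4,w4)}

This is the axiom for transitivity; its first-order frame correspondent is \forall x \forall y \forall z (Rxy \wedge Ryz \to Rxz).
(a): ✓.
(b): fails — R02 and R25 but not R05.
(c): fails — Rw1w2 and Rw2w1 but not Rw1w1.
(d): fails — Rw0w4 and Rw4w2 but not Rw0w2.

(a)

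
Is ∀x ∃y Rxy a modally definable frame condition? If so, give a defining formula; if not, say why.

This is a Sahlqvist condition; the D axiom □p → ◇p defines it.
Suppose □p→◇p is valid. At any x set V(p)=W. Then □p at x, so ◇p at x, so x has a successor.

Definable; □p → ◇p defines it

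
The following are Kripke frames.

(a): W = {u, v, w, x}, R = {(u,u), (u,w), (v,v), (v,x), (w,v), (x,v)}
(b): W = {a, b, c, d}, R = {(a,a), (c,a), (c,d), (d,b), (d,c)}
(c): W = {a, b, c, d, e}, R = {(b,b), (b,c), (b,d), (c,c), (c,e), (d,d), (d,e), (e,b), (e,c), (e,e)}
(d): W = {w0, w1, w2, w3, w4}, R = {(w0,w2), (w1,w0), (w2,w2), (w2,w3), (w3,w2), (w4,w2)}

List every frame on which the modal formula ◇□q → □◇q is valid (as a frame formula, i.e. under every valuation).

(c), (d)

This is the axiom for convergence; its first-order frame correspondent is ∀x ∀y ∀z (Rxy ∧ Rxz → ∃w (Ryw ∧ Rzw)).
(a): fails — Ruw and Ruu but w and u have no common successor.
(b): fails — Rcd and Rca but d and a have no common successor.
(c): condition met.
(d): condition met.
Valid on: (c), (d).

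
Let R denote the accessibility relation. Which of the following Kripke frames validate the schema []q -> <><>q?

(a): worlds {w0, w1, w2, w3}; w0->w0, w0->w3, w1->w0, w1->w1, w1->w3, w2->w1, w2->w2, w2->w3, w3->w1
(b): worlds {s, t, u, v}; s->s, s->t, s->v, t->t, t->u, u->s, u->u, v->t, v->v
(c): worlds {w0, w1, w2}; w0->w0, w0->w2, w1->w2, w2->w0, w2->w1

This is the axiom for a generalized confluence (Geach) condition; its first-order frame correspondent is forall x exists w (xRw & x R^2 w).
(a): satisfies the condition.
(b): satisfies the condition.
(c): fails — at w1 but no w with w1Rw and w1R²w.

(a), (b)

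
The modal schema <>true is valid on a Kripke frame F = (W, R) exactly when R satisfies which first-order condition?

seriality: forall x exists y Rxy

This is a form of the D axiom.
It corresponds to seriality: forall x exists y Rxy.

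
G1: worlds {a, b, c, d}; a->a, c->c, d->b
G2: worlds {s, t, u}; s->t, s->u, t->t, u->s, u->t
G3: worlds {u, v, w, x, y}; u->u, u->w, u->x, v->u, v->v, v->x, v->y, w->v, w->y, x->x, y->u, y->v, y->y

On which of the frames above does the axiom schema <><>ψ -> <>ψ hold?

G1

Frame correspondent (Sahlqvist): forall x forall y forall z (Rxy & Ryz -> Rxz) — i.e. transitivity.
G1: ✓.
G2: fails — Rus and Rsu but not Ruu.
G3: fails — Ruw and Rwy but not Ruy.
Valid on: G1.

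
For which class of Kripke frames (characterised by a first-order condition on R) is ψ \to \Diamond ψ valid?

Equivalently (dual form): □ψ → ψ.
Suppose □ψ→ψ is valid. At any x set V(ψ)={w : Rxw}. Then □ψ holds at x, so ψ holds at x, i.e. Rxx.

reflexivity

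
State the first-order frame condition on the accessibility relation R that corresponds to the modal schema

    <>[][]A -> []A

This is a Sahlqvist (Geach-type) schema ◇^1□^2A → □^1◇^0A.
First-order correspondent: forall x forall y forall z ((xRy & xRz) -> exists w (y R^2 w & z = w)).

forall x forall y forall z ((xRy & xRz) -> exists w (y R^2 w & z = w))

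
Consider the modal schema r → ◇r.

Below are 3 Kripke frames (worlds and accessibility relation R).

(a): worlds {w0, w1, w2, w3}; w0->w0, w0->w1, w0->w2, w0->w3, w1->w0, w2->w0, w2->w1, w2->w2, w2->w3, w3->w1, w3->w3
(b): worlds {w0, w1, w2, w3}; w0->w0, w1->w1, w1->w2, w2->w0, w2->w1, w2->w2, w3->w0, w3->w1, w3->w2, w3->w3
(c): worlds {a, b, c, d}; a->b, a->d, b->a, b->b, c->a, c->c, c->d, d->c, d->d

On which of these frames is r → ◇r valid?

Frame correspondent (Sahlqvist): ∀x Rxx — i.e. reflexivity.
(a): fails — world w1 does not see itself.
(b): condition met.
(c): fails — world a does not see itself.

(b)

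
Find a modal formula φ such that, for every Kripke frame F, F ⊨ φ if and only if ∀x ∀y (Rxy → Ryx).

The condition is symmetry. The B schema r → □◇r defines it.
Suppose r→□◇r is valid. Take Rxy and set V(r)={x}. Then r at x, so □◇r at x, so ◇r at y, so some z with Ryz has r; z=x, i.e. Ryx.

r → □◇r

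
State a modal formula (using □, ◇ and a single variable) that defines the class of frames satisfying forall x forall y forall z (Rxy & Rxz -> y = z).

The condition is partial functionality. The CD schema ◇s → □s defines it.

◇s → □s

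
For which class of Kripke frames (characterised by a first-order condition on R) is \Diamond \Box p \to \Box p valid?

the Euclidean property: \forall x \forall y \forall z (Rxy \wedge Rxz \to Ryz)

This is frame-equivalent to ◇p → □◇p (substitute ¬p for p and contrapose).
Suppose ◇p→□◇p is valid. Take Rxy, Rxz and set V(p)={y}. Then ◇p at x, so □◇p at x, so ◇p at z, so some w with Rzw has p; w=y, i.e. Rzy. By symmetry of the argument, Ryz.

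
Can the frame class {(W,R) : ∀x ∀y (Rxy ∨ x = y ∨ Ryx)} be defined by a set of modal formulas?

If a class were modally definable it would be closed under disjoint unions (Goldblatt–Thomason).
Take 3 disjoint single-world reflexive frames: each is trivially connected, but their disjoint union has 3 worlds with no edge between distinct components, so it is not connected.
Hence connectedness of R is not modally definable.

No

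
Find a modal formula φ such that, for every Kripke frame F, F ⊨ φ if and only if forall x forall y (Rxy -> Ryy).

□(□s → s)

The condition is shift-reflexivity. The T□ schema □(□s → s) defines it.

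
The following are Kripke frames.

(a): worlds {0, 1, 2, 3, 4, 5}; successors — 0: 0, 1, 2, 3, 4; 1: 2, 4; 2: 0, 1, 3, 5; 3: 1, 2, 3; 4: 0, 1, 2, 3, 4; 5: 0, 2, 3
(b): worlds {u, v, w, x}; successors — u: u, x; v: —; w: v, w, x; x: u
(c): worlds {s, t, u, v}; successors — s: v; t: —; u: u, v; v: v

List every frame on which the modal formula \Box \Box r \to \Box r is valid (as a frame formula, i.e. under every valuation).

(b), (c)

This is the axiom for density; its first-order frame correspondent is \forall x \forall y (Rxy \to \exists z (Rxz \wedge Rzy)).
(a): fails — R25 but no z with R2z and Rz5.
(b): holds.
(c): holds.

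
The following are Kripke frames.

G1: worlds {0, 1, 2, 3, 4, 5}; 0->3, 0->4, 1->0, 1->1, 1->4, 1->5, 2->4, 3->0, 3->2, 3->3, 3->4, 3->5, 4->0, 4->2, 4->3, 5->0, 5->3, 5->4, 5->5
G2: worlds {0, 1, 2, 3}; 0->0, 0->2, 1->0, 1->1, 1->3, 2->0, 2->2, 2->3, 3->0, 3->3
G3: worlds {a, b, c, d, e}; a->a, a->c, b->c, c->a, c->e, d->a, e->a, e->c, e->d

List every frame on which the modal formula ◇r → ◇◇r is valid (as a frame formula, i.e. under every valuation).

G2

The schema corresponds to a generalized confluence (Geach) condition: ∀x ∀y (xRy → ∃w (y = w ∧ xR²w)).
G1: fails — 2R4 but no w with 4=w and 2R²w.
G2: ✓.
G3: fails — bRc but no w with c=w and bR²w.
Valid on: G2.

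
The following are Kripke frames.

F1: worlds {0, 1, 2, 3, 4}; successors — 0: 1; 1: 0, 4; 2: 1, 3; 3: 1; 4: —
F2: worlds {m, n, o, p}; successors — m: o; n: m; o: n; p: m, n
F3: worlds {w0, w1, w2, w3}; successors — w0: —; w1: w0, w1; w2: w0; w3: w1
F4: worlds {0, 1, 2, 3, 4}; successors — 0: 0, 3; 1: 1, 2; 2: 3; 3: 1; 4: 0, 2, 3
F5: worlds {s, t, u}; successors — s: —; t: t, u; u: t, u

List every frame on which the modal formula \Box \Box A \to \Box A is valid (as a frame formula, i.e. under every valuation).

The schema corresponds to density: \forall x \forall y (Rxy \to \exists z (Rxz \wedge Rzy)).
F1: fails — R10 but no z with R1z and Rz0.
F2: fails — Ron but no z with Roz and Rzn.
F3: fails — Rw2w0 but no z with Rw2z and Rzw0.
F4: fails — R23 but no z with R2z and Rz3.
F5: condition met.
Valid on: F5.

F5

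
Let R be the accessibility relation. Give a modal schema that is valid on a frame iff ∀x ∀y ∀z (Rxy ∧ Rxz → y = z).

The condition is partial functionality. The CD schema ◇r → □r defines it.

◇r → □r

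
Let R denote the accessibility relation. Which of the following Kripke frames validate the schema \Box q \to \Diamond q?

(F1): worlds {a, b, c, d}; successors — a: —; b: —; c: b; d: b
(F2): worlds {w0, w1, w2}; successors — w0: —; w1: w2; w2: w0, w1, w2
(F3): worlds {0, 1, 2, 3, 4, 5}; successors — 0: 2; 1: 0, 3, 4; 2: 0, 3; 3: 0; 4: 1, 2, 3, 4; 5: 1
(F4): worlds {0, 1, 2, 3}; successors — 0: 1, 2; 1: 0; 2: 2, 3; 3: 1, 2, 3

(F3), (F4)

The schema corresponds to seriality: \forall x \exists y Rxy.
(F1): fails — world a has no successor.
(F2): fails — world w0 has no successor.
(F3): holds.
(F4): holds.
Valid on: (F3), (F4).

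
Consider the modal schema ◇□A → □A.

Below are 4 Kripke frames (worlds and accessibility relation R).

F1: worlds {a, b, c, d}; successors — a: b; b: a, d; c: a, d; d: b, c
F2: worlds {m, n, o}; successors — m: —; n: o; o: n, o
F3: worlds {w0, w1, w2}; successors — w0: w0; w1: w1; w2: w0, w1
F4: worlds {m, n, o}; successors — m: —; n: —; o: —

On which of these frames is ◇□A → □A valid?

This is the axiom for the Euclidean property; its first-order frame correspondent is ∀x ∀y ∀z (Rxy ∧ Rxz → Ryz).
F1: fails — Rab and Rab but not Rbb.
F2: fails — Ron and Ron but not Rnn.
F3: fails — Rw2w0 and Rw2w1 but not Rw0w1.
F4: holds.
Valid on: F4.

F4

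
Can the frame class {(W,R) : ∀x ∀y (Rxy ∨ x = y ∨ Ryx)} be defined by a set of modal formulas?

No — not modally definable

Modal frame validity is preserved under disjoint unions.
Take 4 disjoint single-world reflexive frames: each is trivially connected, but their disjoint union has 4 worlds with no edge between distinct components, so it is not connected.
So the class is not modally definable.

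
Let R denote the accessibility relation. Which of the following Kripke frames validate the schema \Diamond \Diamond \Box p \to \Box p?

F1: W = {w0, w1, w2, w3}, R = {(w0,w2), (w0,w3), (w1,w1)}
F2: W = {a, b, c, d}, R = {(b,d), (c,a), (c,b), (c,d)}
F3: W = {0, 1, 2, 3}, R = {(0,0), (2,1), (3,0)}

This is the axiom for a generalized confluence (Geach) condition; its first-order frame correspondent is \forall x \forall y \forall z ((x R^2 y \wedge xRz) \to \exists w (yRw \wedge z = w)).
F1: ✓.
F2: fails — cR²d, cRa but no w with dRw and a=w.
F3: ✓.

F1, F3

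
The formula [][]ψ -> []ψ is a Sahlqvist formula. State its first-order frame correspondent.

Suppose □□ψ→□ψ is valid. Take Rxy and set V(ψ)={w : xR²w}. Then □□ψ at x, so □ψ at x, so ψ at y, i.e. ∃z(Rxz∧Rzy).

density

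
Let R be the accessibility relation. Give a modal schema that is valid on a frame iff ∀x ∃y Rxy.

The condition is seriality. The D schema □p → ◇p defines it.
Suppose □p→◇p is valid. At any x set V(p)=W. Then □p at x, so ◇p at x, so x has a successor.

□p → ◇p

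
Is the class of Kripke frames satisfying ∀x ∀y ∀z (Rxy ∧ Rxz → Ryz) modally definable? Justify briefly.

This is a Sahlqvist condition; the 5 axiom ◇r → □◇r defines it.
Suppose ◇r→□◇r is valid. Take Rxy, Rxz and set V(r)={y}. Then ◇r at x, so □◇r at x, so ◇r at z, so some w with Rzw has r; w=y, i.e. Rzy. By symmetry of the argument, Ryz.

Yes, by ◇r → □◇r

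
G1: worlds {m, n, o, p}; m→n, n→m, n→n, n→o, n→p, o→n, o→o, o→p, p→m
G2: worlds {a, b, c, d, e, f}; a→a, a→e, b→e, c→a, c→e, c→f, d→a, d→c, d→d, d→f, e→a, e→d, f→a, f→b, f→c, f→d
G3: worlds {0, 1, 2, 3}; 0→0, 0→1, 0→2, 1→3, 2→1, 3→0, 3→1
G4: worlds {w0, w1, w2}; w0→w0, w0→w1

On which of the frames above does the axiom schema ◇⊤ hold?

G1, G2, G3

Frame correspondent (Sahlqvist): ∀x ∃y Rxy — i.e. seriality.
G1: condition met.
G2: condition met.
G3: condition met.
G4: fails — world w1 has no successor.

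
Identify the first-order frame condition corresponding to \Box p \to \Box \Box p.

This is the 4 axiom.
Its frame correspondent is transitivity — \forall x \forall y \forall z (Rxy \wedge Ryz \to Rxz).

transitivity: \forall x \forall y \forall z (Rxy \wedge Ryz \to Rxz)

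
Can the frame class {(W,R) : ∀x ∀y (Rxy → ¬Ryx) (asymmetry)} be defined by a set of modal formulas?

Not definable by any modal formula

Any modally definable frame class is closed under surjective bounded morphisms.
The 5-cycle (worlds w0,w1,w2,w3,w4 with w0→w1→w2→w3→w4→w0) is asymmetric. Mapping every world to a single reflexive point • is a surjective bounded morphism, and the reflexive point is not asymmetric (R•• but asymmetry requires ¬R••).
So no modal formula (or set of formulas) defines exactly the asymmetric frames.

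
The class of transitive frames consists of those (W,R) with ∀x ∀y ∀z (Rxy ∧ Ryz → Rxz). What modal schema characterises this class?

□p → □□p

The condition is transitivity. The 4 schema □p → □□p defines it.
Suppose □p→□□p is valid. Take Rxy, Ryz and set V(p)={w : Rxw}. Then □p at x, so □□p at x, so □p at y, so p at z, i.e. Rxz.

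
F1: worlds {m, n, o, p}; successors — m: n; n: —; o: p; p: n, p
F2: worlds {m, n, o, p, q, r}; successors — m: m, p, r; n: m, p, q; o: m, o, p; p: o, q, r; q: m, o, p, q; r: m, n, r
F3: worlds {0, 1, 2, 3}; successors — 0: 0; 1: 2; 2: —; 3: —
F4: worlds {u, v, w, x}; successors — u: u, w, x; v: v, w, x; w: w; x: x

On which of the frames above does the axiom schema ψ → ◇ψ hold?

F4

The schema corresponds to a generalized confluence (Geach) condition: ∀x ∃w (x = w ∧ xRw).
F1: fails — at m but no w with m=w and mRw.
F2: fails — at n but no w with n=w and nRw.
F3: fails — at 1 but no w with 1=w and 1Rw.
F4: condition met.
Valid on: F4.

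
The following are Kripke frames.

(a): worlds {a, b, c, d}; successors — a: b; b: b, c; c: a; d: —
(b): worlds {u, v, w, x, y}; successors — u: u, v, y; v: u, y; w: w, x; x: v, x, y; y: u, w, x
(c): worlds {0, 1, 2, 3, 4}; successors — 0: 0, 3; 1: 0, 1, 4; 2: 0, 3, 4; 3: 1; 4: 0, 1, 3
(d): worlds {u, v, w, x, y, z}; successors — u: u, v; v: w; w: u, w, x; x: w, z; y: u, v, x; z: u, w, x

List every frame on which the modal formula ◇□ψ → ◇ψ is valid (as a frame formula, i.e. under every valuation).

(b)

This is the axiom for a generalized confluence (Geach) condition; its first-order frame correspondent is ∀x ∀y (xRy → ∃w (yRw ∧ xRw)).
(a): fails — bRc but no w with cRw and bRw.
(b): condition met.
(c): fails — 0R3 but no w with 3Rw and 0Rw.
(d): fails — uRv but no t with vRt and uRt.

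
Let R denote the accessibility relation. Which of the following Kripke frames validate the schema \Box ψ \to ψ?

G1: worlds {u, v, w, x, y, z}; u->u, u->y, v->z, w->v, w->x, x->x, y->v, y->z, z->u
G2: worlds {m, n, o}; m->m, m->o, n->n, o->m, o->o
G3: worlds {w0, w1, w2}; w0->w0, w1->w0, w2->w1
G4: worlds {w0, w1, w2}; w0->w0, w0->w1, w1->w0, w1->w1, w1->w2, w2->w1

G2

The schema corresponds to reflexivity: \forall x Rxx.
G1: fails — world v does not see itself.
G2: satisfies the condition.
G3: fails — world w1 does not see itself.
G4: fails — world w2 does not see itself.
Valid on: G2.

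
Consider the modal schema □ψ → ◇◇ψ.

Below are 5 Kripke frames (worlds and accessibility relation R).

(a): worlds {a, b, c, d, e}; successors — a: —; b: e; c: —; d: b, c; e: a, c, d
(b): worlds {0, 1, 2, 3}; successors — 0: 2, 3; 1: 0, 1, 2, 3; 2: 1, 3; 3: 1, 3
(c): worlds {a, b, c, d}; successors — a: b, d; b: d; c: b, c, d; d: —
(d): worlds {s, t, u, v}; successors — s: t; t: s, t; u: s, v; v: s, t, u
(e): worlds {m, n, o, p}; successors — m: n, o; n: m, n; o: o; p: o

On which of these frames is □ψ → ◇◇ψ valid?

(b), (d), (e)

This is the axiom for a generalized confluence (Geach) condition; its first-order frame correspondent is ∀x ∃w (xRw ∧ xR²w).
(a): fails — at a but no w with aRw and aR²w.
(b): ✓.
(c): fails — at b but no w with bRw and bR²w.
(d): ✓.
(e): ✓.
Valid on: (b), (d), (e).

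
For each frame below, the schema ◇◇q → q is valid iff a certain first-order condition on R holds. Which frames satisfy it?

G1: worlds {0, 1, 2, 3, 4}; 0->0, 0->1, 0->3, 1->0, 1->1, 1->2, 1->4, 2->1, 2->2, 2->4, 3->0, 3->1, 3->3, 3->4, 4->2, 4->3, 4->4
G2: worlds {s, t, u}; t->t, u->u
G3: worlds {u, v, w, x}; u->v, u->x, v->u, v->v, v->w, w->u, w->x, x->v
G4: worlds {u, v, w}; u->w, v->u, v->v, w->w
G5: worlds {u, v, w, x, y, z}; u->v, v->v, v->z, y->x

Frame correspondent (Sahlqvist): ∀x ∀y (xR²y → ∃w (y = w ∧ x = w)) — i.e. a generalized confluence (Geach) condition.
G1: fails — 0R²1 but 1 ≠ 0.
G2: satisfies the condition.
G3: fails — uR²v but v ≠ u.
G4: fails — uR²w but w ≠ u.
G5: fails — uR²v but v ≠ u.
Valid on: G2.

G2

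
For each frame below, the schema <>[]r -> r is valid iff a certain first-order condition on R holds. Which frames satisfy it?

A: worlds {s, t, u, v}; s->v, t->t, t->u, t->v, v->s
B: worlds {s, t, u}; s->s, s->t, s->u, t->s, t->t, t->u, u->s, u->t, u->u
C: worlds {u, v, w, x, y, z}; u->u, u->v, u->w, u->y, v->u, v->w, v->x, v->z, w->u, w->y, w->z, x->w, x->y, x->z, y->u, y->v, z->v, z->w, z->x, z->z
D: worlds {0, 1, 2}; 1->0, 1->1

B

Frame correspondent (Sahlqvist): forall x forall y (xRy -> exists w (yRw & x = w)) — i.e. a generalized confluence (Geach) condition.
A: fails — tRu but no w with uRw and t=w.
B: satisfies the condition.
C: fails — vRw but no t with wRt and v=t.
D: fails — 1R0 but no w with 0Rw and 1=w.
Valid on: B.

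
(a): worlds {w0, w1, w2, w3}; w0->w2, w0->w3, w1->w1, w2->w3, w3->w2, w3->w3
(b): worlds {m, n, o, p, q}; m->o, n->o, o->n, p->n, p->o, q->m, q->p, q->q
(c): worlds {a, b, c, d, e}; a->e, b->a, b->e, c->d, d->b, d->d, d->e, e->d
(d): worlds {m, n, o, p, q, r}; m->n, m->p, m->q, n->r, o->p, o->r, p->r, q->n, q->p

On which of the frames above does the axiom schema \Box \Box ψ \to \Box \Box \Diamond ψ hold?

The schema corresponds to a generalized confluence (Geach) condition: \forall x \forall z (x R^2 z \to \exists w (x R^2 w \wedge zRw)).
(a): condition met.
(b): fails — mR²n but no w with mR²w and nRw.
(c): condition met.
(d): fails — mR²r but no w with mR²w and rRw.

(a), (c)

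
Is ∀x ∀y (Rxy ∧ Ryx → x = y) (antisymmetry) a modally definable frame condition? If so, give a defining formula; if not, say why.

No

Modal frame validity is preserved under surjective bounded morphisms.
The 6-cycle (worlds s,t,u,v,w,x with s→t→u→v→w→x→s) is antisymmetric. Sending even-indexed worlds to • and odd-indexed worlds to ∘ is a surjective bounded morphism onto the two-world frame with •↔∘, which is not antisymmetric.
So no modal formula (or set of formulas) defines exactly the antisymmetric frames.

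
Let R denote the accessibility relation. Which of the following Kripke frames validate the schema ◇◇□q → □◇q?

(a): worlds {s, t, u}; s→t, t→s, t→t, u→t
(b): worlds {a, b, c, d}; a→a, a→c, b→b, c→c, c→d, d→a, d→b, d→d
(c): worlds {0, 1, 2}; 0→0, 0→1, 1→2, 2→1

The schema corresponds to a generalized confluence (Geach) condition: ∀x ∀y ∀z ((xR²y ∧ xRz) → ∃w (yRw ∧ zRw)).
(a): satisfies the condition.
(b): fails — cR²b, cRc but no w with bRw and cRw.
(c): fails — 0R²0, 0R1 but no w with 0Rw and 1Rw.

(a)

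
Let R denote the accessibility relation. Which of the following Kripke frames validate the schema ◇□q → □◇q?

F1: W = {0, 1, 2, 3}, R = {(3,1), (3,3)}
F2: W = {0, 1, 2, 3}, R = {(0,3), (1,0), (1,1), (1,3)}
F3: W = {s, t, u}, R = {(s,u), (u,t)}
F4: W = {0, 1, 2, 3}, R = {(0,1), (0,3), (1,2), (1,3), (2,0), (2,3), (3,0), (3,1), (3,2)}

The schema corresponds to convergence: ∀x ∀y ∀z (Rxy ∧ Rxz → ∃w (Ryw ∧ Rzw)).
F1: fails — R33 and R31 but 3 and 1 have no common successor.
F2: fails — R03 and R03 but 3 and 3 have no common successor.
F3: fails — Rut and Rut but t and t have no common successor.
F4: satisfies the condition.
Valid on: F4.

F4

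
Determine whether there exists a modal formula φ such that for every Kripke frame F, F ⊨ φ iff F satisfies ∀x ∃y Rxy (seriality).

Yes: it is seriality, defined by the D schema □q → ◇q.
Suppose □q→◇q is valid. At any x set V(q)=W. Then □q at x, so ◇q at x, so x has a successor.

Definable; □q → ◇q defines it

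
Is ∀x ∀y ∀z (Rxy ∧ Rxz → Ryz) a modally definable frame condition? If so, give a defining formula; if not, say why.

Definable; ◇q → □◇q defines it

Yes: it is the Euclidean property, defined by the 5 schema ◇q → □◇q.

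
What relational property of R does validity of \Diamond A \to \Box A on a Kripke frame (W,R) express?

This schema is the CD axiom.
It corresponds to partial functionality: \forall x \forall y \forall z (Rxy \wedge Rxz \to y = z).

partial functionality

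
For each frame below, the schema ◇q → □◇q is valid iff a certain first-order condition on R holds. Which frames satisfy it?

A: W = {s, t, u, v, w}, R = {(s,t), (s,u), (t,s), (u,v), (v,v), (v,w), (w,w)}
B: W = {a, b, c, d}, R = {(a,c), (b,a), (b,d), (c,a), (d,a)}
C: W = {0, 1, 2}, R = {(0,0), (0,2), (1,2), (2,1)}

Frame correspondent (Sahlqvist): ∀x ∀y ∀z (Rxy ∧ Rxz → Ryz) — i.e. the Euclidean property.
A: fails — Rsu and Rsu but not Ruu.
B: fails — Rac and Rac but not Rcc.
C: fails — R02 and R00 but not R20.
Valid on no frame.

none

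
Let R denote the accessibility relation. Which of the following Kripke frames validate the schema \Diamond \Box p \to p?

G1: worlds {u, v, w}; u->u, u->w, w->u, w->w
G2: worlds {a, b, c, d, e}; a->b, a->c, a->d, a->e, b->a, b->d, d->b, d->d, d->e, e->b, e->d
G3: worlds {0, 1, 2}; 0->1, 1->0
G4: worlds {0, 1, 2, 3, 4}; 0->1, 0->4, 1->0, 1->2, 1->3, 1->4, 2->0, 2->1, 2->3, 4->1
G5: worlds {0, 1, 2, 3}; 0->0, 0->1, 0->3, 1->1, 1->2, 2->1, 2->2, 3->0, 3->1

Frame correspondent (Sahlqvist): \forall x \forall y (xRy \to \exists w (yRw \wedge x = w)) — i.e. a generalized confluence (Geach) condition.
G1: satisfies the condition.
G2: fails — aRc but no w with cRw and a=w.
G3: satisfies the condition.
G4: fails — 0R4 but no w with 4Rw and 0=w.
G5: fails — 0R1 but no w with 1Rw and 0=w.
Valid on: G1, G3.

G1, G3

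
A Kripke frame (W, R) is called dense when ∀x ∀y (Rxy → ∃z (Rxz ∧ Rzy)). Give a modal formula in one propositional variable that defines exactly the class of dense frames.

This is density; the standard corresponding axiom is C4: □□q → □q.
Suppose □□q→□q is valid. Take Rxy and set V(q)={w : xR²w}. Then □□q at x, so □q at x, so q at y, i.e. ∃z(Rxz∧Rzy).

□□q → □q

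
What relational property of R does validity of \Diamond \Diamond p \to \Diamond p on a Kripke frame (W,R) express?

This is a form of the 4 axiom.
Its frame correspondent is transitivity — \forall x \forall y \forall z (Rxy \wedge Ryz \to Rxz).

transitivity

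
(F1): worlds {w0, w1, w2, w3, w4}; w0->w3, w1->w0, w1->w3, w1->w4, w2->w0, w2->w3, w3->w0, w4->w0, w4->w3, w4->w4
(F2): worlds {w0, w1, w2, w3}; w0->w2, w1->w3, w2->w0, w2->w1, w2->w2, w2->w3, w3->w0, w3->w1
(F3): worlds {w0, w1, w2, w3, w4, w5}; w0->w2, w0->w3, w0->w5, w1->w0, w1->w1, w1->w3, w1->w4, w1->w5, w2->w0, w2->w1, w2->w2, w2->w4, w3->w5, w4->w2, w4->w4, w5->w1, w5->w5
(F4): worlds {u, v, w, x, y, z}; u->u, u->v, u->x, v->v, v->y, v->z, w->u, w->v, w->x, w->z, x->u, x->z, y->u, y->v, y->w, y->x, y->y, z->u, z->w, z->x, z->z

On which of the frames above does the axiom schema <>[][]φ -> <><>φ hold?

(F3), (F4)

This is the axiom for a generalized confluence (Geach) condition; its first-order frame correspondent is forall x forall y (xRy -> exists w (y R^2 w & x R^2 w)).
(F1): fails — w0Rw3 but no w with w3R²w and w0R²w.
(F2): fails — w1Rw3 but no w with w3R²w and w1R²w.
(F3): satisfies the condition.
(F4): satisfies the condition.
Valid on: (F3), (F4).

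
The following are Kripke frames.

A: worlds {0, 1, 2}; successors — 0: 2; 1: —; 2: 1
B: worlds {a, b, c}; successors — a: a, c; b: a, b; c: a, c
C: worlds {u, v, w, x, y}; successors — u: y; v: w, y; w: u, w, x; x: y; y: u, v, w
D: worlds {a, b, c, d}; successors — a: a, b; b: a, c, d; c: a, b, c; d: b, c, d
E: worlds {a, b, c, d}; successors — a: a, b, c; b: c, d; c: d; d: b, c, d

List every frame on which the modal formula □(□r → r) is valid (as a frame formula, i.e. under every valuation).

Frame correspondent (Sahlqvist): ∀x ∀y (Rxy → Ryy) — i.e. shift-reflexivity.
A: fails — R21 but not R11.
B: ✓.
C: fails — Rwu but not Ruu.
D: fails — Rab but not Rbb.
E: fails — Rbc but not Rcc.
Valid on: B.

B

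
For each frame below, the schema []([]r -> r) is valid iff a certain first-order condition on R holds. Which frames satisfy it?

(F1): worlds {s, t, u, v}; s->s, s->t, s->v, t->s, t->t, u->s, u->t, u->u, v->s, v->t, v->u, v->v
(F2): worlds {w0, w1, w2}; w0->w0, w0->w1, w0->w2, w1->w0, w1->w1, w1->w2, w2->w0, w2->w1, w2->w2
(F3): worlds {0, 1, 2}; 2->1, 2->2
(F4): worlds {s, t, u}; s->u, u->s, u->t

(F1), (F2)

This is the axiom for shift-reflexivity; its first-order frame correspondent is forall x forall y (Rxy -> Ryy).
(F1): condition met.
(F2): condition met.
(F3): fails — R21 but not R11.
(F4): fails — Rsu but not Ruu.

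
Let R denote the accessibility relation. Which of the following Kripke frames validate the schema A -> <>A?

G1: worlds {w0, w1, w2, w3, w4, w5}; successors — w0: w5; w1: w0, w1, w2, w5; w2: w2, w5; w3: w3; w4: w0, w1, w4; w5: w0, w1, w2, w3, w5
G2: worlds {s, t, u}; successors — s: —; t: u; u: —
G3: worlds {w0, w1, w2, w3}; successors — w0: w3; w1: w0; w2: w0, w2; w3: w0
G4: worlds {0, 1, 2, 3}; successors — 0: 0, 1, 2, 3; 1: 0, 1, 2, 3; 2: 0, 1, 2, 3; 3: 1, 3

The schema corresponds to reflexivity: forall x Rxx.
G1: fails — world w0 does not see itself.
G2: fails — world s does not see itself.
G3: fails — world w0 does not see itself.
G4: satisfies the condition.
Valid on: G4.

G4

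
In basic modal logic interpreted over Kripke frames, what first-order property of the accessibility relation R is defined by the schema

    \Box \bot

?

emptiness of R: \forall x \forall y \neg Rxy

This schema is the Ver axiom.
It corresponds to emptiness of R: \forall x \forall y \neg Rxy.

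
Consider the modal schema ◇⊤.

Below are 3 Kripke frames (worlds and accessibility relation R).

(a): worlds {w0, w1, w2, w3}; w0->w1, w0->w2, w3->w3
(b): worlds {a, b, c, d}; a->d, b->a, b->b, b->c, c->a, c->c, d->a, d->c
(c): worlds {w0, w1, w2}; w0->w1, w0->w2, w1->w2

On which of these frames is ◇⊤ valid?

(b)

This is the axiom for seriality; its first-order frame correspondent is ∀x ∃y Rxy.
(a): fails — world w1 has no successor.
(b): ✓.
(c): fails — world w2 has no successor.
Valid on: (b).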